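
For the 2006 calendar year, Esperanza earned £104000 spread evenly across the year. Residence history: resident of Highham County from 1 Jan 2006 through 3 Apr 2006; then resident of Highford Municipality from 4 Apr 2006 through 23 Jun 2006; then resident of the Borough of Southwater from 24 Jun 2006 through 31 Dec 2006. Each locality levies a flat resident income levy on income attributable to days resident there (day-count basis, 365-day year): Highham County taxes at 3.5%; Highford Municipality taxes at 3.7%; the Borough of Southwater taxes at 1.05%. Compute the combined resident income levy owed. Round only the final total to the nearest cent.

Highham County, 1 Jan – 3 Apr 2006: 93 days → £104000 × 3.5% × 93/365 = £927.4521
Highford Municipality, 4 Apr – 23 Jun 2006: 81 days → £104000 × 3.7% × 81/365 = £853.9397
The Borough of Southwater, 24 Jun – 31 Dec 2006: 191 days → £104000 × 1.05% × 191/365 = £571.4301
Total = £2352.8219

£2352.82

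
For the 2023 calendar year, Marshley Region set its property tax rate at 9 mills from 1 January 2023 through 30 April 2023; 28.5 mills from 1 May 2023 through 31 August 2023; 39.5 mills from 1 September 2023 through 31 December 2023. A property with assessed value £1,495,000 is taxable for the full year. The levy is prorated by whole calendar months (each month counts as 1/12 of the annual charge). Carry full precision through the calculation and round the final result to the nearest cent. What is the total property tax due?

1 January – 30 April 2023: 4 months at 9 mills → £1,495,000 × 0.9% × 4/12 = £4,485.0000
1 May – 31 August 2023: 4 months at 28.5 mills → £1,495,000 × 2.85% × 4/12 = £14,202.5000
1 September – 31 December 2023: 4 months at 39.5 mills → £1,495,000 × 3.95% × 4/12 = £19,684.1667
Total = £38,371.6667

£38,371.67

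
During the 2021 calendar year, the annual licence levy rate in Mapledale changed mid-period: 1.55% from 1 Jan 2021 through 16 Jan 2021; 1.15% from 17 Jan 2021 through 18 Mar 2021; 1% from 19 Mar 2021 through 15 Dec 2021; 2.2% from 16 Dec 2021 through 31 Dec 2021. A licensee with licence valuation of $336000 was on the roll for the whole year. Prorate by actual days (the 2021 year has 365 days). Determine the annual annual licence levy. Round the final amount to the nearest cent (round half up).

$3701.98

1 Jan – 16 Jan 2021: 16 days at 1.55% → $336000 × 1.55% × 16/365 = $228.2959
17 Jan – 18 Mar 2021: 61 days at 1.15% → $336000 × 1.15% × 61/365 = $645.7644
19 Mar – 15 Dec 2021: 272 days at 1% → $336000 × 1% × 272/365 = $2503.8904
16 Dec – 31 Dec 2021: 16 days at 2.2% → $336000 × 2.2% × 16/365 = $324.0329
Total = $3701.9836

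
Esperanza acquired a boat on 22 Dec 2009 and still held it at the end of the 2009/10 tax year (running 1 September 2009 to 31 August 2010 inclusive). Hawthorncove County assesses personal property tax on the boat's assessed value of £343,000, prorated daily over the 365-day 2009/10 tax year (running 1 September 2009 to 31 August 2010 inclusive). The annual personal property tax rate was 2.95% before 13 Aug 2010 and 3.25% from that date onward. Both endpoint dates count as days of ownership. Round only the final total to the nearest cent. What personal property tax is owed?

22 Dec 2009 – 12 Aug 2010: 234 days at 2.95% → £343,000 × 2.95% × 234/365 = £6,486.9288
13 Aug – 31 Aug 2010: 19 days at 3.25% → £343,000 × 3.25% × 19/365 = £580.2808
Total = £7,067.2096

£7,067.21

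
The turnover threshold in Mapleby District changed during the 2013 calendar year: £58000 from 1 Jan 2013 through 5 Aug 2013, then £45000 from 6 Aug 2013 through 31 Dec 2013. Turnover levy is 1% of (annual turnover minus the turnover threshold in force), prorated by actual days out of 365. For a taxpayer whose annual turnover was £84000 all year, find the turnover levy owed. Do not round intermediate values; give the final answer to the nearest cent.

1 Jan – 5 Aug 2013: 217 days, exemption £58000 → (£84000 − £58000) × 1% × 217/365 = £154.5753
6 Aug – 31 Dec 2013: 148 days, exemption £45000 → (£84000 − £45000) × 1% × 148/365 = £158.1370
Total = £312.7123

£312.71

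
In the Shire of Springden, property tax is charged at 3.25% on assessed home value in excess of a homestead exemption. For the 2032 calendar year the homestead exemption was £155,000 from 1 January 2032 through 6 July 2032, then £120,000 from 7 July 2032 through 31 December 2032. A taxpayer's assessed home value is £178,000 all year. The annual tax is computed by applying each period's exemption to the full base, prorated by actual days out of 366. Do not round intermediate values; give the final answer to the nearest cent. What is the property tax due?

£1,300.71

1 January – 6 July 2032: 188 days, exemption £155,000 → (£178,000 − £155,000) × 3.25% × 188/366 = £383.9617
7 July – 31 December 2032: 178 days, exemption £120,000 → (£178,000 − £120,000) × 3.25% × 178/366 = £916.7486
Total = £1,300.7104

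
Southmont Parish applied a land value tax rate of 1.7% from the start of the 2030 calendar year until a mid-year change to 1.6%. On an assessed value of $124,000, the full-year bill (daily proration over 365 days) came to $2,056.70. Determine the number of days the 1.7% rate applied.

Let d = days at the first rate; then 365 − d days at the second rate.
$124,000 × [1.7%·d + 1.6%·(365−d)] / 365 = $2,056.70
Solving gives d = 214, so the new rate took effect on 3 Aug 2030.

214 days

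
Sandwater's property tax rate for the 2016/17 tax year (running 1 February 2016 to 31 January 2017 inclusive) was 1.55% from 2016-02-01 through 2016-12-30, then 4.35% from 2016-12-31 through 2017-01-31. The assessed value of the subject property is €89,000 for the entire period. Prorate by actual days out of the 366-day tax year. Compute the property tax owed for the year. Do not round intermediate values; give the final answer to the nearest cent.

2016-02-01 to 2016-12-30: 334 days at 1.55% → €89,000 × 1.55% × 334/366 = €1,258.8880
2016-12-31 to 2017-01-31: 32 days at 4.35% → €89,000 × 4.35% × 32/366 = €338.4918
Total = €1,597.3798

€1,597.38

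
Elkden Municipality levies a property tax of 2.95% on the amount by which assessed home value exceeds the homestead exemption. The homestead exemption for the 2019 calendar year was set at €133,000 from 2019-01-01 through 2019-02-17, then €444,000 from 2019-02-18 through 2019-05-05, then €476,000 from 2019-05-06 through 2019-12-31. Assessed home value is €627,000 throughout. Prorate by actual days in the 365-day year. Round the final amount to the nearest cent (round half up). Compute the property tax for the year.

2019-01-01 to 2019-02-17: 48 days, exemption €133,000 → (€627,000 − €133,000) × 2.95% × 48/365 = €1,916.4493
2019-02-18 to 2019-05-05: 77 days, exemption €444,000 → (€627,000 − €444,000) × 2.95% × 77/365 = €1,138.8616
2019-05-06 to 2019-12-31: 240 days, exemption €476,000 → (€627,000 − €476,000) × 2.95% × 240/365 = €2,928.9863
Total = €5,984.2973

€5,984.30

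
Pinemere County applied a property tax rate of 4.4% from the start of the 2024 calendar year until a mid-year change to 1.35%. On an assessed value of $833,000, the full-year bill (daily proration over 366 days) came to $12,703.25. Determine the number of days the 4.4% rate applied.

21 days

Let d = days at the first rate; then 366 − d days at the second rate.
$833,000 × [4.4%·d + 1.35%·(366−d)] / 366 = $12,703.25
Solving gives d = 21, so the new rate took effect on 22 Jan 2024.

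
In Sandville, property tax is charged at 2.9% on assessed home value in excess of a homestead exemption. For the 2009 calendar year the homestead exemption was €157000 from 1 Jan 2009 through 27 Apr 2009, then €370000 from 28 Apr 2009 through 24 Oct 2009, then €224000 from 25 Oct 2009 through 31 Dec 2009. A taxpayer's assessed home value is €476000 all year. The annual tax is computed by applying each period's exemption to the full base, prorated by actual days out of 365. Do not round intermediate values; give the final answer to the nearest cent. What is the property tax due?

€5842.82

1 Jan – 27 Apr 2009: 117 days, exemption €157000 → (€476000 − €157000) × 2.9% × 117/365 = €2965.3890
28 Apr – 24 Oct 2009: 180 days, exemption €370000 → (€476000 − €370000) × 2.9% × 180/365 = €1515.9452
25 Oct – 31 Dec 2009: 68 days, exemption €224000 → (€476000 − €224000) × 2.9% × 68/365 = €1361.4904
Total = €5842.8247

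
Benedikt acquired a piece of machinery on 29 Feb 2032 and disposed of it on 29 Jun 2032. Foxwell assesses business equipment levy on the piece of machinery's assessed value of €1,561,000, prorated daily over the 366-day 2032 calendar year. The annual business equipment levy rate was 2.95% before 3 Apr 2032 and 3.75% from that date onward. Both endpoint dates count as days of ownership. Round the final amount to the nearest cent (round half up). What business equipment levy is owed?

29 Feb – 2 Apr 2032: 34 days at 2.95% → €1,561,000 × 2.95% × 34/366 = €4,277.8224
3 Apr – 29 Jun 2032: 88 days at 3.75% → €1,561,000 × 3.75% × 88/366 = €14,074.5902
Total = €18,352.4126

€18,352.41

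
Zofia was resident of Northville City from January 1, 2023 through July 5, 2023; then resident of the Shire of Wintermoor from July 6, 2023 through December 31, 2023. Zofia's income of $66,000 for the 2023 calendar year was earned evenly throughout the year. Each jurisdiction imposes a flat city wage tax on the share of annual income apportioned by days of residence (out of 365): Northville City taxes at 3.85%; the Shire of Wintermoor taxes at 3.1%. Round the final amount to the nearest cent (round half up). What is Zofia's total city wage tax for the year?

Northville City, January 1 – July 5, 2023: 186 days → $66,000 × 3.85% × 186/365 = $1,294.8658
The Shire of Wintermoor, July 6 – December 31, 2023: 179 days → $66,000 × 3.1% × 179/365 = $1,003.3808
Total = $2,298.2466

$2,298.25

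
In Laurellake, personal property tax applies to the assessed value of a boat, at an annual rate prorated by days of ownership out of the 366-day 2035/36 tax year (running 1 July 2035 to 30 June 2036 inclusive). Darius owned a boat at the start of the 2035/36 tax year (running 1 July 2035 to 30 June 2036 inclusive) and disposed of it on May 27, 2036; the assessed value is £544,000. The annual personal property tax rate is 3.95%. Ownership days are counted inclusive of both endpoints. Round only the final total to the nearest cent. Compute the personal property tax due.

Days held (July 1, 2035 – May 27, 2036): 332 out of 366
Tax = £544,000 × 3.95% × 332/366 = £19,491.8470

£19,491.85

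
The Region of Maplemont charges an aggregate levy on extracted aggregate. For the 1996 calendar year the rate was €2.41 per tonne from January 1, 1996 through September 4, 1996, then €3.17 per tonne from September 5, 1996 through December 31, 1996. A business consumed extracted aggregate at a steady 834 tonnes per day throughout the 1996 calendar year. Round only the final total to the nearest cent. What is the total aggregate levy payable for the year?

€810431.16

January 1 – September 4, 1996: 248 days × 834 tonnes/day = 206,832 tonnes at €2.41/tonne → €498465.12
September 5 – December 31, 1996: 118 days × 834 tonnes/day = 98,412 tonnes at €3.17/tonne → €311966.04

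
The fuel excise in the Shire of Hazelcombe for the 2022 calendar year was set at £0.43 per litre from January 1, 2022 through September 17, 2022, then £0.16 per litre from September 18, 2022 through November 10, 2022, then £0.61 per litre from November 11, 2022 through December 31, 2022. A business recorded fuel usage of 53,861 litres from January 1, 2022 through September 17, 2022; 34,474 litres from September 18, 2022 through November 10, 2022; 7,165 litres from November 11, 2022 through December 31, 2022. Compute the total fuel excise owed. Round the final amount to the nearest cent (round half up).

£33,046.72

January 1 – September 17, 2022: 53,861 litres at £0.43/litre → £23,160.23
September 18 – November 10, 2022: 34,474 litres at £0.16/litre → £5,515.84
November 11 – December 31, 2022: 7,165 litres at £0.61/litre → £4,370.65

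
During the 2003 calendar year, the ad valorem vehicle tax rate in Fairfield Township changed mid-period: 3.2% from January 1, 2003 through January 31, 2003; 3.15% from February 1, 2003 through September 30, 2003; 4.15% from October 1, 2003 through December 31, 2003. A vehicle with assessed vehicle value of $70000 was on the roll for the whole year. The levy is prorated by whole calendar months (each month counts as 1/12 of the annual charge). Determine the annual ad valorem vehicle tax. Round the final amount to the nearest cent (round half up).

January 1 – January 31, 2003: 1 month at 3.2% → $70000 × 3.2% × 1/12 = $186.6667
February 1 – September 30, 2003: 8 months at 3.15% → $70000 × 3.15% × 8/12 = $1470.0000
October 1 – December 31, 2003: 3 months at 4.15% → $70000 × 4.15% × 3/12 = $726.2500
Total = $2382.9167

$2382.92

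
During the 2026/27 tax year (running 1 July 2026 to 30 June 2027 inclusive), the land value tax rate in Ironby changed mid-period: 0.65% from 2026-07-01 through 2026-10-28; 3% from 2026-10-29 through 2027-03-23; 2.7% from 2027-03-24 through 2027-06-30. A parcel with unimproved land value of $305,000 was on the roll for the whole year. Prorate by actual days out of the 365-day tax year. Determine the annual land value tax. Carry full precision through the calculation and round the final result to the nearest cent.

2026-07-01 to 2026-10-28: 120 days at 0.65% → $305,000 × 0.65% × 120/365 = $651.7808
2026-10-29 to 2027-03-23: 146 days at 3% → $305,000 × 3% × 146/365 = $3,660.0000
2027-03-24 to 2027-06-30: 99 days at 2.7% → $305,000 × 2.7% × 99/365 = $2,233.6027
Total = $6,545.3836

$6,545.38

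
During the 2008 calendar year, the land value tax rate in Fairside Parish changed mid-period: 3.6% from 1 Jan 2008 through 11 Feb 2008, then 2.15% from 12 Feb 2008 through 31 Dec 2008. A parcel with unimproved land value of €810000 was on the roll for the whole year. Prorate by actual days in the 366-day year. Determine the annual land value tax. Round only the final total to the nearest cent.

1 Jan – 11 Feb 2008: 42 days at 3.6% → €810000 × 3.6% × 42/366 = €3346.2295
12 Feb – 31 Dec 2008: 324 days at 2.15% → €810000 × 2.15% × 324/366 = €15416.5574
Total = €18762.7869

€18762.79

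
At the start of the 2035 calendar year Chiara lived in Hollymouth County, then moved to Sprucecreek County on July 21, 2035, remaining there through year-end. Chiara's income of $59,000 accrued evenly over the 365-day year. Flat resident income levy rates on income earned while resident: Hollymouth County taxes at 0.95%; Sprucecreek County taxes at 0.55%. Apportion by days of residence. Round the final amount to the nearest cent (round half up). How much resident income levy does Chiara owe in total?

$454.46

Hollymouth County, January 1 – July 20, 2035: 201 days → $59,000 × 0.95% × 201/365 = $308.6589
Sprucecreek County, July 21 – December 31, 2035: 164 days → $59,000 × 0.55% × 164/365 = $145.8027
Total = $454.4616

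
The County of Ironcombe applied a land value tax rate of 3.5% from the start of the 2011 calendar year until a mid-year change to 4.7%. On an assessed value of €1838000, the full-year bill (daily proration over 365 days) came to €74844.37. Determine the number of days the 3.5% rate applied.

Let d = days at the first rate; then 365 − d days at the second rate.
€1838000 × [3.5%·d + 4.7%·(365−d)] / 365 = €74844.37
Solving gives d = 191, so the new rate took effect on July 11, 2011.

191 days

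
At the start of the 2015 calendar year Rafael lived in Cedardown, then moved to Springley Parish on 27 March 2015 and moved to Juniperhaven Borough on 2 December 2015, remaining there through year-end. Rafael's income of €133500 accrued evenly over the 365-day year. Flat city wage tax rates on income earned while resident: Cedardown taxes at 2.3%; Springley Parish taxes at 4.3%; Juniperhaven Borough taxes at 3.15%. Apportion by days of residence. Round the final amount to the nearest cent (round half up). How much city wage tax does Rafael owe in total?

€4992.53

Cedardown, 1 January – 26 March 2015: 85 days → €133500 × 2.3% × 85/365 = €715.0479
Springley Parish, 27 March – 1 December 2015: 250 days → €133500 × 4.3% × 250/365 = €3931.8493
Juniperhaven Borough, 2 December – 31 December 2015: 30 days → €133500 × 3.15% × 30/365 = €345.6370
Total = €4992.5342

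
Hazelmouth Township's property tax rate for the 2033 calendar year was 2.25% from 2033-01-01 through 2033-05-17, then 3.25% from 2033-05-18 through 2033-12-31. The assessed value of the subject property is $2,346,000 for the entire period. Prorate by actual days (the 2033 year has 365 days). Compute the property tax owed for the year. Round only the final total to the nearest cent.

$67,439.47

2033-01-01 to 2033-05-17: 137 days at 2.25% → $2,346,000 × 2.25% × 137/365 = $19,812.4521
2033-05-18 to 2033-12-31: 228 days at 3.25% → $2,346,000 × 3.25% × 228/365 = $47,627.0137
Total = $67,439.4658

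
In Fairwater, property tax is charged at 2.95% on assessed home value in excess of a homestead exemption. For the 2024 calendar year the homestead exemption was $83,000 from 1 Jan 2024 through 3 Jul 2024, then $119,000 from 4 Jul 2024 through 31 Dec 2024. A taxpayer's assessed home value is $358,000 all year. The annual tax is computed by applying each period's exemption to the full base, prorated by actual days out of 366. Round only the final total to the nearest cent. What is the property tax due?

$7,587.30

1 Jan – 3 Jul 2024: 185 days, exemption $83,000 → ($358,000 − $83,000) × 2.95% × 185/366 = $4,100.5806
4 Jul – 31 Dec 2024: 181 days, exemption $119,000 → ($358,000 − $119,000) × 2.95% × 181/366 = $3,486.7227
Total = $7,587.3033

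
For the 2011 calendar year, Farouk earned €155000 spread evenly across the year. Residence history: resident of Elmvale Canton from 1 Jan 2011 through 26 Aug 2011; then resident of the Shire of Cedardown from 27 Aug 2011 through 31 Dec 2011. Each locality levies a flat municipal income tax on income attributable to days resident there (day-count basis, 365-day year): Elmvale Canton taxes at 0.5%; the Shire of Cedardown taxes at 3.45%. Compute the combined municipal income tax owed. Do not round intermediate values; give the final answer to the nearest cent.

€2365.98

Elmvale Canton, 1 Jan – 26 Aug 2011: 238 days → €155000 × 0.5% × 238/365 = €505.3425
The Shire of Cedardown, 27 Aug – 31 Dec 2011: 127 days → €155000 × 3.45% × 127/365 = €1860.6370
Total = €2365.9795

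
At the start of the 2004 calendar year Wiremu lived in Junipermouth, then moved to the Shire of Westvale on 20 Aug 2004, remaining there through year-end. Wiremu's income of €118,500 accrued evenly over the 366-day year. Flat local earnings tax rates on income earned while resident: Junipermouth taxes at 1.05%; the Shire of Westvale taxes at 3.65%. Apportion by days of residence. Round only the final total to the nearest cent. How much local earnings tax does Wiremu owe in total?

Junipermouth, 1 Jan – 19 Aug 2004: 232 days → €118,500 × 1.05% × 232/366 = €788.7049
The Shire of Westvale, 20 Aug – 31 Dec 2004: 134 days → €118,500 × 3.65% × 134/366 = €1,583.5615
Total = €2,372.2664

€2,372.27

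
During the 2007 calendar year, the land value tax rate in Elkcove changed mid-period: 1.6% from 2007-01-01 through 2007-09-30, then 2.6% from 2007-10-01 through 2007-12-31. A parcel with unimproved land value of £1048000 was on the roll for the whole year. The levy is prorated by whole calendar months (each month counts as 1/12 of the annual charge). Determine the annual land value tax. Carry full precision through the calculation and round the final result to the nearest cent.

£19388.00

2007-01-01 to 2007-09-30: 9 months at 1.6% → £1048000 × 1.6% × 9/12 = £12576.0000
2007-10-01 to 2007-12-31: 3 months at 2.6% → £1048000 × 2.6% × 3/12 = £6812.0000
Total = £19388.0000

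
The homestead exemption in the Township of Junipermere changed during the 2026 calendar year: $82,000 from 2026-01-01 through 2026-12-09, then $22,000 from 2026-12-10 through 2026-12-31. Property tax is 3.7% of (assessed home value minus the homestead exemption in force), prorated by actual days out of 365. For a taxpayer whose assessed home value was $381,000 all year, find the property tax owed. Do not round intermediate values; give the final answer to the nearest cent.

2026-01-01 to 2026-12-09: 343 days, exemption $82,000 → ($381,000 − $82,000) × 3.7% × 343/365 = $10,396.1890
2026-12-10 to 2026-12-31: 22 days, exemption $22,000 → ($381,000 − $22,000) × 3.7% × 22/365 = $800.6192
Total = $11,196.8082

$11,196.81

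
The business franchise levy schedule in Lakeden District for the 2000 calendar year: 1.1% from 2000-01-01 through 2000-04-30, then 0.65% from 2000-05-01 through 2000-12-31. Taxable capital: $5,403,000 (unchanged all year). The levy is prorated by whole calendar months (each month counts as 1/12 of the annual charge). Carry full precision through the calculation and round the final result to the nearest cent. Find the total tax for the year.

2000-01-01 to 2000-04-30: 4 months at 1.1% → $5,403,000 × 1.1% × 4/12 = $19,811.0000
2000-05-01 to 2000-12-31: 8 months at 0.65% → $5,403,000 × 0.65% × 8/12 = $23,413.0000
Total = $43,224.0000

$43,224.00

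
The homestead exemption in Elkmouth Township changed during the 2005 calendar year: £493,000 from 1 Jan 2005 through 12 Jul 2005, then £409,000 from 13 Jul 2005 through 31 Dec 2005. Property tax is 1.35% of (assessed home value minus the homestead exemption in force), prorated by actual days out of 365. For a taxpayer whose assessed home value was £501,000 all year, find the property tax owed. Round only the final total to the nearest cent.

1 Jan – 12 Jul 2005: 193 days, exemption £493,000 → (£501,000 − £493,000) × 1.35% × 193/365 = £57.1068
13 Jul – 31 Dec 2005: 172 days, exemption £409,000 → (£501,000 − £409,000) × 1.35% × 172/365 = £585.2712
Total = £642.3781

£642.38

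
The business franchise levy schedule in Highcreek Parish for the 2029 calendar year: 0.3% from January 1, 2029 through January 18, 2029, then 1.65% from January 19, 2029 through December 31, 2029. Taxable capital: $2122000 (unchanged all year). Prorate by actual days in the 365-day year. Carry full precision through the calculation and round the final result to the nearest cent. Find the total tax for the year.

$33600.27

January 1 – January 18, 2029: 18 days at 0.3% → $2122000 × 0.3% × 18/365 = $313.9397
January 19 – December 31, 2029: 347 days at 1.65% → $2122000 × 1.65% × 347/365 = $33286.3315
Total = $33600.2712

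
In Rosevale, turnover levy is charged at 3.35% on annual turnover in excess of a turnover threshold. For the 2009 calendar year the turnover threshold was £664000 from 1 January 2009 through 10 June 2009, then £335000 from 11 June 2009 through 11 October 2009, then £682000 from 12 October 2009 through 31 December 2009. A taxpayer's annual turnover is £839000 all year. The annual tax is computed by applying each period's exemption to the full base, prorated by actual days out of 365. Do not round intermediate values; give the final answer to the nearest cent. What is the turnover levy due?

£9442.78

1 January – 10 June 2009: 161 days, exemption £664000 → (£839000 − £664000) × 3.35% × 161/365 = £2585.9247
11 June – 11 October 2009: 123 days, exemption £335000 → (£839000 − £335000) × 3.35% × 123/365 = £5689.6767
12 October – 31 December 2009: 81 days, exemption £682000 → (£839000 − £682000) × 3.35% × 81/365 = £1167.1767
Total = £9442.7781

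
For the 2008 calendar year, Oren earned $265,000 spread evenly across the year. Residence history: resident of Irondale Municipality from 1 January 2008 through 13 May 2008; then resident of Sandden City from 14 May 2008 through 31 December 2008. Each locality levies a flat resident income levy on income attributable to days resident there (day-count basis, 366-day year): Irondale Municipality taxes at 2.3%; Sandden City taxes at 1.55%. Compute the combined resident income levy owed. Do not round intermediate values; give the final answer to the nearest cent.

Irondale Municipality, 1 January – 13 May 2008: 134 days → $265,000 × 2.3% × 134/366 = $2,231.5027
Sandden City, 14 May – 31 December 2008: 232 days → $265,000 × 1.55% × 232/366 = $2,603.6612
Total = $4,835.1639

$4,835.16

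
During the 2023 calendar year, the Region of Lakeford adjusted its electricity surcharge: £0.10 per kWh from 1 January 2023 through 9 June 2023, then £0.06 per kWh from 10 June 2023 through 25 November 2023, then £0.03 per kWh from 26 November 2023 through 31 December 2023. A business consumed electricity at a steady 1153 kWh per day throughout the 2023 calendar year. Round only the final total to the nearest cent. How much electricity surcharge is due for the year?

£31,384.66

1 January – 9 June 2023: 160 days × 1153 kWh/day = 184,480 kWh at £0.10/kWh → £18,448.00
10 June – 25 November 2023: 169 days × 1153 kWh/day = 194,857 kWh at £0.06/kWh → £11,691.42
26 November – 31 December 2023: 36 days × 1153 kWh/day = 41,508 kWh at £0.03/kWh → £1,245.24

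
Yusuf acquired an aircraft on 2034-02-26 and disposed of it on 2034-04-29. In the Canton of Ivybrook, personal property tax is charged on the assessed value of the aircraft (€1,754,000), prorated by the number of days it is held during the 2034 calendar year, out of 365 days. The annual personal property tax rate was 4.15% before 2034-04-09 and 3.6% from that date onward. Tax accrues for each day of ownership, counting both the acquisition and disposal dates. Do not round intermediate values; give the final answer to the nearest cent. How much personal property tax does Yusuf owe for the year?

2034-02-26 to 2034-04-08: 42 days at 4.15% → €1,754,000 × 4.15% × 42/365 = €8,375.9507
2034-04-09 to 2034-04-29: 21 days at 3.6% → €1,754,000 × 3.6% × 21/365 = €3,632.9425
Total = €12,008.8932

€12,008.89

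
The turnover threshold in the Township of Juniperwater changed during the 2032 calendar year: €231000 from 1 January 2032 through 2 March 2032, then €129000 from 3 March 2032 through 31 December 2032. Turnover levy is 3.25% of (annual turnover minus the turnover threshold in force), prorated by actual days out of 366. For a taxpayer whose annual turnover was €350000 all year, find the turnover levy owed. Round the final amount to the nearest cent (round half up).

1 January – 2 March 2032: 62 days, exemption €231000 → (€350000 − €231000) × 3.25% × 62/366 = €655.1503
3 March – 31 December 2032: 304 days, exemption €129000 → (€350000 − €129000) × 3.25% × 304/366 = €5965.7923
Total = €6620.9426

€6620.94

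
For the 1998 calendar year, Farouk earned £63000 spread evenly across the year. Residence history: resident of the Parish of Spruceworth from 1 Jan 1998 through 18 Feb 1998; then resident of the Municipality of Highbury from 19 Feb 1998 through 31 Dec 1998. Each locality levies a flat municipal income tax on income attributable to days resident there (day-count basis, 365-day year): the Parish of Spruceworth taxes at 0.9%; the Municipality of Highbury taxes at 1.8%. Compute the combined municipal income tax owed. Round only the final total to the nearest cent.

The Parish of Spruceworth, 1 Jan – 18 Feb 1998: 49 days → £63000 × 0.9% × 49/365 = £76.1178
The Municipality of Highbury, 19 Feb – 31 Dec 1998: 316 days → £63000 × 1.8% × 316/365 = £981.7644
Total = £1057.8822

£1057.88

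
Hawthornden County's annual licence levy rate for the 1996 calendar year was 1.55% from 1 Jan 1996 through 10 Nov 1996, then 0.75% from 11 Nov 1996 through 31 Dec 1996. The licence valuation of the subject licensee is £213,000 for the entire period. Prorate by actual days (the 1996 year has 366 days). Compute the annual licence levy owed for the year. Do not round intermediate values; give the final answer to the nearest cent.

1 Jan – 10 Nov 1996: 315 days at 1.55% → £213,000 × 1.55% × 315/366 = £2,841.4549
11 Nov – 31 Dec 1996: 51 days at 0.75% → £213,000 × 0.75% × 51/366 = £222.6025
Total = £3,064.0574

£3,064.06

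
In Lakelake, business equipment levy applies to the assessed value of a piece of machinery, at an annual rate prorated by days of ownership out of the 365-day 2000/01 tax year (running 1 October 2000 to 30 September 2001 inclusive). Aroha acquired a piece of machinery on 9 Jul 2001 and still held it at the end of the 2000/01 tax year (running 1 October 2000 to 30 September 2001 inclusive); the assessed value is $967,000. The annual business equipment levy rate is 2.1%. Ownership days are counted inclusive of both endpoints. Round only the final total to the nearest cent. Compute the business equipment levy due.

Days held (9 Jul – 30 Sep 2001): 84 out of 365
Tax = $967,000 × 2.1% × 84/365 = $4,673.3918

$4,673.39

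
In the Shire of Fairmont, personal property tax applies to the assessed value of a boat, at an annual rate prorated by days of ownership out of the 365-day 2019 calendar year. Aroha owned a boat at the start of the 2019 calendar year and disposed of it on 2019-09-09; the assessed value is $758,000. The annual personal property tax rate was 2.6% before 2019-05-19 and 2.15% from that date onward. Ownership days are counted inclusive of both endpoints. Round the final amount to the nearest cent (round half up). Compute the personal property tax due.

2019-01-01 to 2019-05-18: 138 days at 2.6% → $758,000 × 2.6% × 138/365 = $7,451.2438
2019-05-19 to 2019-09-09: 114 days at 2.15% → $758,000 × 2.15% × 114/365 = $5,090.0219
Total = $12,541.2658

$12,541.27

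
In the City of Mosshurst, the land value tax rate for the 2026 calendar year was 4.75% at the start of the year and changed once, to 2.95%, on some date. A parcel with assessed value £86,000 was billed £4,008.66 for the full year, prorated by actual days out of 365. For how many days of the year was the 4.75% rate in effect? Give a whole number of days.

Let d = days at the first rate; then 365 − d days at the second rate.
£86,000 × [4.75%·d + 2.95%·(365−d)] / 365 = £4,008.66
Solving gives d = 347, so the new rate took effect on 14 December 2026.

347 days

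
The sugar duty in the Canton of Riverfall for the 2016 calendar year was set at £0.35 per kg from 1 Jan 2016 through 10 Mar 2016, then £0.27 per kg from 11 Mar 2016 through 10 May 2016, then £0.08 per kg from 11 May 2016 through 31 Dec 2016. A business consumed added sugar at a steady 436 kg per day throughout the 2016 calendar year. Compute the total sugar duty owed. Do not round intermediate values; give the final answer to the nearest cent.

1 Jan – 10 Mar 2016: 70 days × 436 kg/day = 30,520 kg at £0.35/kg → £10,682.00
11 Mar – 10 May 2016: 61 days × 436 kg/day = 26,596 kg at £0.27/kg → £7,180.92
11 May – 31 Dec 2016: 235 days × 436 kg/day = 102,460 kg at £0.08/kg → £8,196.80

£26,059.72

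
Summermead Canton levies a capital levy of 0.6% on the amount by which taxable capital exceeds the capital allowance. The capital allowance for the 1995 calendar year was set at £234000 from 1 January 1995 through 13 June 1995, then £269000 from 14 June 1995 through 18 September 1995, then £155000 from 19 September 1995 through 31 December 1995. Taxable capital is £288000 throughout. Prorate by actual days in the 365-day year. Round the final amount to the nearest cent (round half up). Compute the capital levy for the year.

£403.25

1 January – 13 June 1995: 164 days, exemption £234000 → (£288000 − £234000) × 0.6% × 164/365 = £145.5781
14 June – 18 September 1995: 97 days, exemption £269000 → (£288000 − £269000) × 0.6% × 97/365 = £30.2959
19 September – 31 December 1995: 104 days, exemption £155000 → (£288000 − £155000) × 0.6% × 104/365 = £227.3753
Total = £403.2493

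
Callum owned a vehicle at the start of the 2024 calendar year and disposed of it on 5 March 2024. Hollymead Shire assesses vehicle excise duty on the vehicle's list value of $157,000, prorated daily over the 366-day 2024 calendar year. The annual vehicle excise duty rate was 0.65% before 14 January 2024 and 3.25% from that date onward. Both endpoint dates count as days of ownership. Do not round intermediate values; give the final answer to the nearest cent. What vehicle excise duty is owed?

$761.19

1 January – 13 January 2024: 13 days at 0.65% → $157,000 × 0.65% × 13/366 = $36.2473
14 January – 5 March 2024: 52 days at 3.25% → $157,000 × 3.25% × 52/366 = $724.9454
Total = $761.1926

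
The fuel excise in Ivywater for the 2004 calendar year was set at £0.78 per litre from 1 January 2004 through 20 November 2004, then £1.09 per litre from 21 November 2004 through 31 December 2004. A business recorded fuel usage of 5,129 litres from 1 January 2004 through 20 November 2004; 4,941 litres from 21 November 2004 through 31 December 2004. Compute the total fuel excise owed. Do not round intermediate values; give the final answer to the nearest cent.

£9386.31

1 January – 20 November 2004: 5,129 litres at £0.78/litre → £4000.62
21 November – 31 December 2004: 4,941 litres at £1.09/litre → £5385.69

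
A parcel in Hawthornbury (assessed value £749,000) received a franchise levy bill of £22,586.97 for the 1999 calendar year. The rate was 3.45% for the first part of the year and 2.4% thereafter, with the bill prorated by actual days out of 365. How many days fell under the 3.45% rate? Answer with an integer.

214 days

Let d = days at the first rate; then 365 − d days at the second rate.
£749,000 × [3.45%·d + 2.4%·(365−d)] / 365 = £22,586.97
Solving gives d = 214, so the new rate took effect on 3 Aug 1999.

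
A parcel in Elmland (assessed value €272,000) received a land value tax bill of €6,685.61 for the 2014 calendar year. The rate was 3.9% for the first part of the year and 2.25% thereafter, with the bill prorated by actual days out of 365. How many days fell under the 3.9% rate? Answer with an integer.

Let d = days at the first rate; then 365 − d days at the second rate.
€272,000 × [3.9%·d + 2.25%·(365−d)] / 365 = €6,685.61
Solving gives d = 46, so the new rate took effect on February 16, 2014.

46 days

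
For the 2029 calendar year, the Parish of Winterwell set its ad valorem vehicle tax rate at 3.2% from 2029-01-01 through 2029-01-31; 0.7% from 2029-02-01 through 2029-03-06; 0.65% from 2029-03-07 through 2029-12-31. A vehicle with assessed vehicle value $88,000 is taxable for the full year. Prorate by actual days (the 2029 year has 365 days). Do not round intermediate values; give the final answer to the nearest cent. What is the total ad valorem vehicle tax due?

$766.68

2029-01-01 to 2029-01-31: 31 days at 3.2% → $88,000 × 3.2% × 31/365 = $239.1671
2029-02-01 to 2029-03-06: 34 days at 0.7% → $88,000 × 0.7% × 34/365 = $57.3808
2029-03-07 to 2029-12-31: 300 days at 0.65% → $88,000 × 0.65% × 300/365 = $470.1370
Total = $766.6849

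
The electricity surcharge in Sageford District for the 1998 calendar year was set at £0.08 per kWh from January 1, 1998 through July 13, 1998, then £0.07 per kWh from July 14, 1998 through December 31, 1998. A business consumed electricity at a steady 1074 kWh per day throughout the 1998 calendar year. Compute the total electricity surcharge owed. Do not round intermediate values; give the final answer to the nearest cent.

£29,524.26

January 1 – July 13, 1998: 194 days × 1074 kWh/day = 208,356 kWh at £0.08/kWh → £16,668.48
July 14 – December 31, 1998: 171 days × 1074 kWh/day = 183,654 kWh at £0.07/kWh → £12,855.78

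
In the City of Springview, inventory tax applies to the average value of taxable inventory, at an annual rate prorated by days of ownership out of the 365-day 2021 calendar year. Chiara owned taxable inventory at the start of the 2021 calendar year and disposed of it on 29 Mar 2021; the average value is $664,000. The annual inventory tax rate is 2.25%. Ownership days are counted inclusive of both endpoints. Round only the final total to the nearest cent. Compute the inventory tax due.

$3,601.97

Days held (1 Jan – 29 Mar 2021): 88 out of 365
Tax = $664,000 × 2.25% × 88/365 = $3,601.9726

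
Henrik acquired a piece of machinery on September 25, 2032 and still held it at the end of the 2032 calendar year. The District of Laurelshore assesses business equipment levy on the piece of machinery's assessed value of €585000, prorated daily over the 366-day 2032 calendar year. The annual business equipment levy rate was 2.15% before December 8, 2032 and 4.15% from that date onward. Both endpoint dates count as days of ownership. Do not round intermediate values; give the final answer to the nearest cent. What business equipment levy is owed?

€4134.96

September 25 – December 7, 2032: 74 days at 2.15% → €585000 × 2.15% × 74/366 = €2542.9918
December 8 – December 31, 2032: 24 days at 4.15% → €585000 × 4.15% × 24/366 = €1591.9672
Total = €4134.9590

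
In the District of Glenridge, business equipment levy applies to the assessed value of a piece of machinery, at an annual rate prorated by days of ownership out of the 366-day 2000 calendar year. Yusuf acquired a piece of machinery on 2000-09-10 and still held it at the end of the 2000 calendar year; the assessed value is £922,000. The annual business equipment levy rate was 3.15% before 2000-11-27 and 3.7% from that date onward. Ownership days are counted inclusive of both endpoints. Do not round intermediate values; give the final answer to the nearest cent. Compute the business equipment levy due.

£9,451.76

2000-09-10 to 2000-11-26: 78 days at 3.15% → £922,000 × 3.15% × 78/366 = £6,189.4918
2000-11-27 to 2000-12-31: 35 days at 3.7% → £922,000 × 3.7% × 35/366 = £3,262.2678
Total = £9,451.7596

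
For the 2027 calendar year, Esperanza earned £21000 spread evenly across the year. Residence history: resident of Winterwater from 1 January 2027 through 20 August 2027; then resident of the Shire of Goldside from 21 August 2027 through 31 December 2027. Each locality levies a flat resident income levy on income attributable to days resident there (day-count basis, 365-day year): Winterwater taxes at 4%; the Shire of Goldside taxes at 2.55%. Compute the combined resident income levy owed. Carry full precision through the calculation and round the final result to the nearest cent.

Winterwater, 1 January – 20 August 2027: 232 days → £21000 × 4% × 232/365 = £533.9178
The Shire of Goldside, 21 August – 31 December 2027: 133 days → £21000 × 2.55% × 133/365 = £195.1274
Total = £729.0452

£729.05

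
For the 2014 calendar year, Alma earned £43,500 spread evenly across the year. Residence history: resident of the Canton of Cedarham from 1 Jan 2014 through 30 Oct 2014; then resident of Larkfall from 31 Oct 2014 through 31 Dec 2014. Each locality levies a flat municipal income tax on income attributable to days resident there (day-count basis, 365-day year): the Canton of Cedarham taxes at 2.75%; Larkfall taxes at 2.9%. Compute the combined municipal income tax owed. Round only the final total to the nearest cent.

£1,207.33

The Canton of Cedarham, 1 Jan – 30 Oct 2014: 303 days → £43,500 × 2.75% × 303/365 = £993.0514
Larkfall, 31 Oct – 31 Dec 2014: 62 days → £43,500 × 2.9% × 62/365 = £214.2822
Total = £1,207.3336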